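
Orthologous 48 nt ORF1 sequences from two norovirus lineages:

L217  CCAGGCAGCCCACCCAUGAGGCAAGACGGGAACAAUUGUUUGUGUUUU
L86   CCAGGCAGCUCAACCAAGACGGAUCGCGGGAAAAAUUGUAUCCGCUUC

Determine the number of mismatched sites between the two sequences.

14

Differing sites — 10:C/U; 13:C/A; 17:U/A; 20:G/C; 22:C/G; 24:A/U; 25:G/C; 26:A/G; 33:C/A; 40:U/A; 42:G/C; 43:U/C; 45:U/C; 48:U/C.
That gives 14 mismatches out of 48 aligned sites, so the Hamming distance is 14.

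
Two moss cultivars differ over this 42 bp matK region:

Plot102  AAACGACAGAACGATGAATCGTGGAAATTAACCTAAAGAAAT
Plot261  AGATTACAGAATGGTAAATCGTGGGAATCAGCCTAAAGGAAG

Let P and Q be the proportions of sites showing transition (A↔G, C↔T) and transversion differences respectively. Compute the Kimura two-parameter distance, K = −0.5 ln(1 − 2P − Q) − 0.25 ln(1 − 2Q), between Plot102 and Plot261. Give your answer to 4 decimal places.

0.3483

The sequences differ at positions 2 (A/G, transition), 4 (C/T, transition), 5 (G/T, transversion), 12 (C/T, transition), 14 (A/G, transition), 16 (G/A, transition), 25 (A/G, transition), 29 (T/C, transition), 31 (A/G, transition), 39 (A/G, transition), 42 (T/G, transversion).
Of the 11 differences, 9 transitions and 2 transversions over 42 sites: P = 9/42 = 0.214286, Q = 2/42 = 0.047619.
d = −0.5·ln(0.523809) − 0.25·ln(0.904762) = −0.5·(-0.646628) − 0.25·(-0.100083) = 0.3483.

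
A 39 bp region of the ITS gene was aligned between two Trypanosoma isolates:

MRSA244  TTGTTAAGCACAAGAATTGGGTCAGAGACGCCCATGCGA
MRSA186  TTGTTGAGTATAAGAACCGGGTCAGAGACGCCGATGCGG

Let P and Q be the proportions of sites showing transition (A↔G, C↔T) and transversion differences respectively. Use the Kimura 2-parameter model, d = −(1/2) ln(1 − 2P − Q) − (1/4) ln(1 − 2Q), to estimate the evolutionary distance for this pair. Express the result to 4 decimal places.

The sequences differ at positions 6 (A/G, transition), 9 (C/T, transition), 11 (C/T, transition), 17 (T/C, transition), 18 (T/C, transition), 33 (C/G, transversion), 39 (A/G, transition).
Of the 7 differences, 6 transitions and 1 transversion over 39 sites: P = 6/39 = 0.153846, Q = 1/39 = 0.025641.
d = −0.5·ln(0.666667) − 0.25·ln(0.948718) = −0.5·(-0.405465) − 0.25·(-0.052644) = 0.2159.

0.2159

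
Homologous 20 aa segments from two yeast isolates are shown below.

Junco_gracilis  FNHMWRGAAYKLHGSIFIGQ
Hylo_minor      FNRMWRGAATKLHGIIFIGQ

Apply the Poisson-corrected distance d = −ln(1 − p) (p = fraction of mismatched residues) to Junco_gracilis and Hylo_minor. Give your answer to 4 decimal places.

0.1625

The sequences differ at positions 3 (H/R), 10 (Y/T), 15 (S/I).
p = 3/20 = 0.150000.
d = −ln(1 − 0.150000) = −ln(0.850000) = 0.1625.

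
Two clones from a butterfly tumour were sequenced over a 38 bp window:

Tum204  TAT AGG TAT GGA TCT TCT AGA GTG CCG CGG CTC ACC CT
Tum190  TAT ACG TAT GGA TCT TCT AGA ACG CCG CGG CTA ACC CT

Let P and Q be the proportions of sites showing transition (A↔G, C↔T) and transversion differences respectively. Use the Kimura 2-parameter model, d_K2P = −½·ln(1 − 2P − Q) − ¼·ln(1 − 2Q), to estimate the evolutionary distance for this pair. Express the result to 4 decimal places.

The sequences differ at positions 5 (G/C, transversion), 22 (G/A, transition), 23 (T/C, transition), 33 (C/A, transversion).
Of the 4 differences, 2 transitions and 2 transversions over 38 sites: P = 2/38 = 0.052632, Q = 2/38 = 0.052632.
d = −0.5·ln(0.842104) − 0.25·ln(0.894736) = −0.5·(-0.171852) − 0.25·(-0.111227) = 0.1137.

0.1137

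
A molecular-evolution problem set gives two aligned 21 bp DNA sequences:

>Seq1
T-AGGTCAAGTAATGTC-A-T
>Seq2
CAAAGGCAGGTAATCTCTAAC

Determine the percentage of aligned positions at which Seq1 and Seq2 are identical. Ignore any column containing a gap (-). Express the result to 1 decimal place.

66.7%

Excluding the 3 gap columns leaves 18 comparable sites.
Mismatches occur at site 1 (T↔C), site 4 (G↔A), site 6 (T↔G), site 9 (A↔G), site 15 (G↔C), site 21 (T↔C).
12 of the 18 comparable sites match, so the percent identity is 12/18 × 100 = 66.7%.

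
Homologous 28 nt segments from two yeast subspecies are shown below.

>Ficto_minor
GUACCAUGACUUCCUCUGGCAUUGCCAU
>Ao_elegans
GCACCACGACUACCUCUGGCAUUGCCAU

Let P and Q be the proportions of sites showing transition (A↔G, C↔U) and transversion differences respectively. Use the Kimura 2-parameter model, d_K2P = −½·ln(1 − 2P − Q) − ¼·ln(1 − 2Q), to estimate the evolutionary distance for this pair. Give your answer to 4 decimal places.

0.1169

Mismatches occur at site 2 (U/C, transition), site 7 (U/C, transition), site 12 (U/A, transversion).
Of the 3 differences, 2 transitions and 1 transversion over 28 sites: P = 2/28 = 0.071429, Q = 1/28 = 0.035714.
d = −0.5·ln(0.821428) − 0.25·ln(0.928572) = −0.5·(-0.196711) − 0.25·(-0.074107) = 0.1169.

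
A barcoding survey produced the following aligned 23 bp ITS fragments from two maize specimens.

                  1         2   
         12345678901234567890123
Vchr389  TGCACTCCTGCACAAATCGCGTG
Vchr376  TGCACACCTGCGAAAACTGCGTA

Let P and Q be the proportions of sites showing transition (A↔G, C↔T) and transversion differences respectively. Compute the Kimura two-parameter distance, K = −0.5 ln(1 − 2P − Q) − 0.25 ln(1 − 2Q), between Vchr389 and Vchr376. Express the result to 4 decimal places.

Mismatches occur at site 6 (T→A, transversion), site 12 (A→G, transition), site 13 (C→A, transversion), site 17 (T→C, transition), site 18 (C→T, transition), site 23 (G→A, transition).
Of the 6 differences, 4 transitions and 2 transversions over 23 sites: P = 4/23 = 0.173913, Q = 2/23 = 0.086957.
d = −0.5·ln(0.565217) − 0.25·ln(0.826086) = −0.5·(-0.570546) − 0.25·(-0.191056) = 0.3330.

0.3330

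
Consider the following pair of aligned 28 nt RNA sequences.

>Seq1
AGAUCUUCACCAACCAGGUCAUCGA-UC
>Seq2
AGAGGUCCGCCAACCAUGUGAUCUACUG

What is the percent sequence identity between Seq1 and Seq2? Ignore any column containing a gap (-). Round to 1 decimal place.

70.4%

Excluding the 1 gap column leaves 27 comparable sites.
Mismatches occur at site 4 (U→G), site 5 (C→G), site 7 (U→C), site 9 (A→G), site 17 (G→U), site 20 (C→G), site 24 (G→U), site 28 (C→G).
19 of the 27 comparable sites match, so the percent identity is 19/27 × 100 = 70.4%.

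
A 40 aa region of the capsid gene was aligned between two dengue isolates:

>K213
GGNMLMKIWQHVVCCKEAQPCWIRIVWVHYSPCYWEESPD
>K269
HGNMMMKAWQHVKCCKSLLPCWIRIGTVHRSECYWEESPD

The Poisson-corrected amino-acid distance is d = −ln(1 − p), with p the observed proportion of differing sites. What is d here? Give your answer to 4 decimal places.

0.3216

Mismatches occur at site 1 (G↔H), site 5 (L↔M), site 8 (I↔A), site 13 (V↔K), site 17 (E↔S), site 18 (A↔L), site 19 (Q↔L), site 26 (V↔G), site 27 (W↔T), site 30 (Y↔R), site 32 (P↔E).
p = 11/40 = 0.275000.
d = −ln(1 − 0.275000) = −ln(0.725000) = 0.3216.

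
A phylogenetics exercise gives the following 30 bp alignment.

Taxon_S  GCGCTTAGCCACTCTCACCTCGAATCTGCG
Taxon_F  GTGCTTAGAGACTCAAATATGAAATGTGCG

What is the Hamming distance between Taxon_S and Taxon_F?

Differing sites — 2:C/T; 9:C/A; 10:C/G; 15:T/A; 16:C/A; 18:C/T; 19:C/A; 21:C/G; 22:G/A; 26:C/G.
That gives 10 mismatches out of 30 aligned sites, so the Hamming distance is 10.

10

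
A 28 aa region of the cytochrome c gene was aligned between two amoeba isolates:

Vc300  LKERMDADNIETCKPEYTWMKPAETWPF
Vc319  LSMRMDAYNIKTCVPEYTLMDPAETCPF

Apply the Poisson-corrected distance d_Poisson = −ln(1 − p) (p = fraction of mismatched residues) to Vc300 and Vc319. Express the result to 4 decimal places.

0.3365

Mismatches occur at site 2 (K/S), site 3 (E/M), site 8 (D/Y), site 11 (E/K), site 14 (K/V), site 19 (W/L), site 21 (K/D), site 26 (W/C).
p = 8/28 = 0.285714.
d = −ln(1 − 0.285714) = −ln(0.714286) = 0.3365.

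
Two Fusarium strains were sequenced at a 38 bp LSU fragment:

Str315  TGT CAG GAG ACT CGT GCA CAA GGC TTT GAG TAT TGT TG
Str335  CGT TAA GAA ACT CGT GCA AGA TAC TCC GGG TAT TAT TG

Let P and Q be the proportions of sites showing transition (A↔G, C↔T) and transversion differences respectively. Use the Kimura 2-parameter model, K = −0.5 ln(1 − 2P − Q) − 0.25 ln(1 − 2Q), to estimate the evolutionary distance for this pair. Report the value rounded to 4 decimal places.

Differing sites — 1:T/C (Ti); 4:C/T (Ti); 6:G/A (Ti); 9:G/A (Ti); 19:C/A (Tv); 20:A/G (Ti); 22:G/T (Tv); 23:G/A (Ti); 26:T/C (Ti); 27:T/C (Ti); 29:A/G (Ti); 35:G/A (Ti).
Of the 12 differences, 10 transitions and 2 transversions over 38 sites: P = 10/38 = 0.263158, Q = 2/38 = 0.052632.
d = −0.5·ln(0.421052) − 0.25·ln(0.894736) = −0.5·(-0.864999) − 0.25·(-0.111227) = 0.4603.

0.4603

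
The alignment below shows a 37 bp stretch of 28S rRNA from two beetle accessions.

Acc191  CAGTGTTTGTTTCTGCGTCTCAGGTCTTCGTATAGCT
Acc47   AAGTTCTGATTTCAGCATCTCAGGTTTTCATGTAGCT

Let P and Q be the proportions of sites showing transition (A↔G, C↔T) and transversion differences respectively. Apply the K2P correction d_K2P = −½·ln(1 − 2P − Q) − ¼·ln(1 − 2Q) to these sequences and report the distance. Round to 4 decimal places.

Differing sites — 1:C/A (Tv); 5:G/T (Tv); 6:T/C (Ti); 8:T/G (Tv); 9:G/A (Ti); 14:T/A (Tv); 17:G/A (Ti); 26:C/T (Ti); 30:G/A (Ti); 32:A/G (Ti).
Of the 10 differences, 6 transitions and 4 transversions over 37 sites: P = 6/37 = 0.162162, Q = 4/37 = 0.108108.
d = −0.5·ln(0.567568) − 0.25·ln(0.783784) = −0.5·(-0.566395) − 0.25·(-0.243622) = 0.3441.

0.3441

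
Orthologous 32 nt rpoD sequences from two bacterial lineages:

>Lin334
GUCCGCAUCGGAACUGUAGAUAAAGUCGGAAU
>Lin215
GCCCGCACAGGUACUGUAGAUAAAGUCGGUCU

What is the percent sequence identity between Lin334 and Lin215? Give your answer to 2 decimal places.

The sequences differ at positions 2 (U/C), 8 (U/C), 9 (C/A), 12 (A/U), 30 (A/U), 31 (A/C).
26 of the 32 sites match, so the percent identity is 26/32 × 100 = 81.25%.

81.25%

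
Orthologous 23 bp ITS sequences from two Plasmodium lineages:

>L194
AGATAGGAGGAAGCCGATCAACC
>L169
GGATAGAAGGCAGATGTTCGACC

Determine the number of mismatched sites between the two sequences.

7

Differing sites — 1:A/G; 7:G/A; 11:A/C; 14:C/A; 15:C/T; 17:A/T; 20:A/G.
That gives 7 mismatches out of 23 aligned sites, so the Hamming distance is 7.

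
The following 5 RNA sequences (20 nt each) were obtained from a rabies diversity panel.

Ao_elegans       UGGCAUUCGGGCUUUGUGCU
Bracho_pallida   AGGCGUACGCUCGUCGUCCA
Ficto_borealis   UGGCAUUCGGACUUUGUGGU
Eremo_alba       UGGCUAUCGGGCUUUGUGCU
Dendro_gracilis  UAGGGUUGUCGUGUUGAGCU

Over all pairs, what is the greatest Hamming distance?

Pairwise Hamming distances:
  Ao_elegans vs Bracho_pallida: 9
  Ao_elegans vs Ficto_borealis: 2
  Ao_elegans vs Eremo_alba: 2
  Ao_elegans vs Dendro_gracilis: 9
  Bracho_pallida vs Ficto_borealis: 10
  Bracho_pallida vs Eremo_alba: 10
  Bracho_pallida vs Dendro_gracilis: 12
  Ficto_borealis vs Eremo_alba: 4
  Ficto_borealis vs Dendro_gracilis: 11
  Eremo_alba vs Dendro_gracilis: 10
The largest is 12, between Bracho_pallida and Dendro_gracilis.

12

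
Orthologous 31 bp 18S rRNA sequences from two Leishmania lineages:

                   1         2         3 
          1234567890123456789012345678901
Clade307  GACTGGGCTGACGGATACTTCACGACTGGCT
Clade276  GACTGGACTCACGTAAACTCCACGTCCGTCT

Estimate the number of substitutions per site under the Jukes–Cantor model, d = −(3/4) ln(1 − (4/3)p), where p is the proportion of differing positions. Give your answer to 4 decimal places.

The sequences differ at positions 7 (G/A), 10 (G/C), 14 (G/T), 16 (T/A), 20 (T/C), 25 (A/T), 27 (T/C), 29 (G/T).
p = 8/31 = 0.258065.
d = −0.75 · ln(1 − (4/3)·0.258065) = −0.75 · ln(0.655913) = −0.75 · (-0.421727) = 0.3163.

0.3163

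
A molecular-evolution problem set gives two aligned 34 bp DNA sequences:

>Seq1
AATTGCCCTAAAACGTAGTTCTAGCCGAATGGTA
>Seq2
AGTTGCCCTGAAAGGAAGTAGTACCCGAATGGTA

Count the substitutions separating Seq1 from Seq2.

7

Differing sites — 2:A/G; 10:A/G; 14:C/G; 16:T/A; 20:T/A; 21:C/G; 24:G/C.
That gives 7 mismatches out of 34 aligned sites, so the Hamming distance is 7.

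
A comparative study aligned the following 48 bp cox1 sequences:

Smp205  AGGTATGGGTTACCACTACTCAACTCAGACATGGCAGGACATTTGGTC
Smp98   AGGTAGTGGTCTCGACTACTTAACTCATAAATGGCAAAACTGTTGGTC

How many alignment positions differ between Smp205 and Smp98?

The sequences differ at positions 6 (T/G), 7 (G/T), 11 (T/C), 12 (A/T), 14 (C/G), 21 (C/T), 28 (G/T), 30 (C/A), 37 (G/A), 38 (G/A), 41 (A/T), 42 (T/G).
That gives 12 mismatches out of 48 aligned sites, so the Hamming distance is 12.

12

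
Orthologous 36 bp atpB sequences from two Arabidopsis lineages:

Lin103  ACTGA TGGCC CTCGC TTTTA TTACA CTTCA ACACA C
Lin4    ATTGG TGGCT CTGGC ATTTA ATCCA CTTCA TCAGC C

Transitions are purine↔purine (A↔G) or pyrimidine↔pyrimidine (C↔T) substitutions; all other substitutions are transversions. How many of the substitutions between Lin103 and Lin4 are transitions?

3

Mismatches occur at site 2 (C↔T, transition), site 5 (A↔G, transition), site 10 (C↔T, transition), site 13 (C↔G, transversion), site 16 (T↔A, transversion), site 21 (T↔A, transversion), site 23 (A↔C, transversion), site 31 (A↔T, transversion), site 34 (C↔G, transversion), site 35 (A↔C, transversion).
Of the 10 differences, 3 transitions and 7 transversions, so the answer is 3.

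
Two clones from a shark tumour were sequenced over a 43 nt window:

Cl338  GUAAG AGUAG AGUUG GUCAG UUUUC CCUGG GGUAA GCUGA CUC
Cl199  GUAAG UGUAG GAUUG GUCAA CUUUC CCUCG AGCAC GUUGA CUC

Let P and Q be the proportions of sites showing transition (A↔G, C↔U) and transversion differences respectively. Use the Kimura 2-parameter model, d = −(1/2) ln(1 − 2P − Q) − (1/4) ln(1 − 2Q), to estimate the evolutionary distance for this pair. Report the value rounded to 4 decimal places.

0.2891

The sequences differ at positions 6 (A/U, transversion), 11 (A/G, transition), 12 (G/A, transition), 20 (G/A, transition), 21 (U/C, transition), 29 (G/C, transversion), 31 (G/A, transition), 33 (U/C, transition), 35 (A/C, transversion), 37 (C/U, transition).
Of the 10 differences, 7 transitions and 3 transversions over 43 sites: P = 7/43 = 0.162791, Q = 3/43 = 0.069767.
d = −0.5·ln(0.604651) − 0.25·ln(0.860466) = −0.5·(-0.503104) − 0.25·(-0.150281) = 0.2891.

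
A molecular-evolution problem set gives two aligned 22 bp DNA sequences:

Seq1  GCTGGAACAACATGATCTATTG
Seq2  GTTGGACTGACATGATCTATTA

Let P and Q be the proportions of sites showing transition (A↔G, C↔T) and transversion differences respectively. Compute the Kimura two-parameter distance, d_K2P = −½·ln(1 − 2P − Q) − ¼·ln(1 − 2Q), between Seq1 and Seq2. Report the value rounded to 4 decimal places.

0.2869

The sequences differ at positions 2 (C/T, transition), 7 (A/C, transversion), 8 (C/T, transition), 9 (A/G, transition), 22 (G/A, transition).
Of the 5 differences, 4 transitions and 1 transversion over 22 sites: P = 4/22 = 0.181818, Q = 1/22 = 0.045455.
d = −0.5·ln(0.590909) − 0.25·ln(0.909090) = −0.5·(-0.526093) − 0.25·(-0.095311) = 0.2869.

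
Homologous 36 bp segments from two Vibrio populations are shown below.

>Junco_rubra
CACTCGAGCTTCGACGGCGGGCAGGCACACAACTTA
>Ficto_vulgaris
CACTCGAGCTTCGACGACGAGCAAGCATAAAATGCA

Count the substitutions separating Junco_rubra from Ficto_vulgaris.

8

Mismatches occur at site 17 (G/A), site 20 (G/A), site 24 (G/A), site 28 (C/T), site 30 (C/A), site 33 (C/T), site 34 (T/G), site 35 (T/C).
That gives 8 mismatches out of 36 aligned sites, so the Hamming distance is 8.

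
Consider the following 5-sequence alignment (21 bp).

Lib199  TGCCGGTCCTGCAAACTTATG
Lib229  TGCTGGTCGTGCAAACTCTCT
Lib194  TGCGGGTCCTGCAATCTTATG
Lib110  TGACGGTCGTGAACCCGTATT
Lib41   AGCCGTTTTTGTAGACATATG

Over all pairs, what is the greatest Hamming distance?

Pairwise Hamming distances:
  Lib199 vs Lib229: 6
  Lib199 vs Lib194: 2
  Lib199 vs Lib110: 7
  Lib199 vs Lib41: 7
  Lib229 vs Lib194: 7
  Lib229 vs Lib110: 9
  Lib229 vs Lib41: 12
  Lib194 vs Lib110: 8
  Lib194 vs Lib41: 9
  Lib110 vs Lib41: 10
The largest is 12, between Lib229 and Lib41.

12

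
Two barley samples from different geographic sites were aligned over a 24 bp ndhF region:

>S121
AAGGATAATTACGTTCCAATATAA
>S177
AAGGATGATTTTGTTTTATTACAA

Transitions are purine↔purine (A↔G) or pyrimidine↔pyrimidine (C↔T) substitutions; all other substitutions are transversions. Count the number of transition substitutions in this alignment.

5

Differing sites — 7:A/G (Ti); 11:A/T (Tv); 12:C/T (Ti); 16:C/T (Ti); 17:C/T (Ti); 19:A/T (Tv); 22:T/C (Ti).
Of the 7 differences, 5 transitions and 2 transversions, so the answer is 5.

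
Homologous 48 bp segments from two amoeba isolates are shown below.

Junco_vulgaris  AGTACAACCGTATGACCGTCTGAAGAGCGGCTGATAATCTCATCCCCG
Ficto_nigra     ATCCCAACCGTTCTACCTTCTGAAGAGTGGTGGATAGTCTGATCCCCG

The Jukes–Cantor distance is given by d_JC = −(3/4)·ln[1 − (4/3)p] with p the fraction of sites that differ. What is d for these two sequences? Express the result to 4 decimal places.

Mismatches occur at site 2 (G/T), site 3 (T/C), site 4 (A/C), site 12 (A/T), site 13 (T/C), site 14 (G/T), site 18 (G/T), site 28 (C/T), site 31 (C/T), site 32 (T/G), site 37 (A/G), site 41 (C/G).
p = 12/48 = 0.250000.
d = −0.75 · ln(1 − (4/3)·0.250000) = −0.75 · ln(0.666667) = −0.75 · (-0.405465) = 0.3041.

0.3041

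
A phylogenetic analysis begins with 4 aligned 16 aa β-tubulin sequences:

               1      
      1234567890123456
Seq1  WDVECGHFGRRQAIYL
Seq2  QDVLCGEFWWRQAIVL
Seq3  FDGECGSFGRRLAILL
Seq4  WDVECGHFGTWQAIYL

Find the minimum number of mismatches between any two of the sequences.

2

Pairwise Hamming distances:
  Seq1 vs Seq2: 6
  Seq1 vs Seq3: 5
  Seq1 vs Seq4: 2
  Seq2 vs Seq3: 8
  Seq2 vs Seq4: 7
  Seq3 vs Seq4: 7
The smallest is 2, between Seq1 and Seq4.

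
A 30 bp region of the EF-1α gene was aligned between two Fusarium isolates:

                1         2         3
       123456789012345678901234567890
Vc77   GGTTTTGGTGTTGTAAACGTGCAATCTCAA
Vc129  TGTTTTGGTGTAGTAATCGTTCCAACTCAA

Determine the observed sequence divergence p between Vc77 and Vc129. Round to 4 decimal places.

0.2000

Mismatches occur at site 1 (G→T), site 12 (T→A), site 17 (A→T), site 21 (G→T), site 23 (A→C), site 25 (T→A).
There are 6 differences over 30 sites, so p = 6/30 = 0.2000.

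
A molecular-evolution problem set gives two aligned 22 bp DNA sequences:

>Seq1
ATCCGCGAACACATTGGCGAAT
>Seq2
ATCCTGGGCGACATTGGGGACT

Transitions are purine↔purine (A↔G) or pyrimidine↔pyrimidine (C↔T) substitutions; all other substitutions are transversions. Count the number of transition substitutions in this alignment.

1

Mismatches occur at site 5 (G→T, transversion), site 6 (C→G, transversion), site 8 (A→G, transition), site 9 (A→C, transversion), site 10 (C→G, transversion), site 18 (C→G, transversion), site 21 (A→C, transversion).
Of the 7 differences, 1 transition and 6 transversions, so the answer is 1.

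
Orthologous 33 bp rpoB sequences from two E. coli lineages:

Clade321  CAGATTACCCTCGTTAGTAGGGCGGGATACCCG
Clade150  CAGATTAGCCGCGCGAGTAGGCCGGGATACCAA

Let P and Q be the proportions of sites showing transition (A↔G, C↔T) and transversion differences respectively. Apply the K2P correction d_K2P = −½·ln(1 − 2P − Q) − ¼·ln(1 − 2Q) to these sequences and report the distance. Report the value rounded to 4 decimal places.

0.2495

Differing sites — 8:C/G (Tv); 11:T/G (Tv); 14:T/C (Ti); 15:T/G (Tv); 22:G/C (Tv); 32:C/A (Tv); 33:G/A (Ti).
Of the 7 differences, 2 transitions and 5 transversions over 33 sites: P = 2/33 = 0.060606, Q = 5/33 = 0.151515.
d = −0.5·ln(0.727273) − 0.25·ln(0.696970) = −0.5·(-0.318453) − 0.25·(-0.361013) = 0.2495.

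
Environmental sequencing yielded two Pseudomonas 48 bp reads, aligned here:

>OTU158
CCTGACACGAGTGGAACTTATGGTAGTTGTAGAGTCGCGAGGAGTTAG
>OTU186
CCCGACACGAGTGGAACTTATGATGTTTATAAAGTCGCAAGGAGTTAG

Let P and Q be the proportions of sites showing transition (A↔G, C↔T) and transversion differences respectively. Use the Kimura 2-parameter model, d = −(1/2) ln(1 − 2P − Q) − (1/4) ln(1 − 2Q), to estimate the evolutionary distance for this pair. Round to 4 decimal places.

0.1686

Mismatches occur at site 3 (T/C, transition), site 23 (G/A, transition), site 25 (A/G, transition), site 26 (G/T, transversion), site 29 (G/A, transition), site 32 (G/A, transition), site 39 (G/A, transition).
Of the 7 differences, 6 transitions and 1 transversion over 48 sites: P = 6/48 = 0.125000, Q = 1/48 = 0.020833.
d = −0.5·ln(0.729167) − 0.25·ln(0.958334) = −0.5·(-0.315852) − 0.25·(-0.042559) = 0.1686.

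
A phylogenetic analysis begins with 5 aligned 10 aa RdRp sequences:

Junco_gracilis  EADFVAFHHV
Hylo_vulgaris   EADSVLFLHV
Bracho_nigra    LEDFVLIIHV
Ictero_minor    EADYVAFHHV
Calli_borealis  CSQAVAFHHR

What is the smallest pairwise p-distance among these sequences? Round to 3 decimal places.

0.100

Pairwise Hamming distances:
  Junco_gracilis vs Hylo_vulgaris: 3
  Junco_gracilis vs Bracho_nigra: 5
  Junco_gracilis vs Ictero_minor: 1
  Junco_gracilis vs Calli_borealis: 5
  Hylo_vulgaris vs Bracho_nigra: 5
  Hylo_vulgaris vs Ictero_minor: 3
  Hylo_vulgaris vs Calli_borealis: 7
  Bracho_nigra vs Ictero_minor: 6
  Bracho_nigra vs Calli_borealis: 8
  Ictero_minor vs Calli_borealis: 5
The smallest is 1 mismatch, between Junco_gracilis and Ictero_minor; p = 1/10 = 0.100.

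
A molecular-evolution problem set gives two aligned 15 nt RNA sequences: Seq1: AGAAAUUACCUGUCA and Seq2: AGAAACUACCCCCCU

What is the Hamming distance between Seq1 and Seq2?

5

Differing sites — 6:U/C; 11:U/C; 12:G/C; 13:U/C; 15:A/U.
That gives 5 mismatches out of 15 aligned sites, so the Hamming distance is 5.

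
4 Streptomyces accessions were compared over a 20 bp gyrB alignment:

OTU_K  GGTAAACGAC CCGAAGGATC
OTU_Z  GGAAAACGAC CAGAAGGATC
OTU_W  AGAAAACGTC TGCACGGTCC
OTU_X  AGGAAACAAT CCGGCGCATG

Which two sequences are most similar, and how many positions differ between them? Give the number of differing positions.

2

Pairwise Hamming distances:
  OTU_K vs OTU_Z: 2
  OTU_K vs OTU_W: 9
  OTU_K vs OTU_X: 8
  OTU_Z vs OTU_W: 8
  OTU_Z vs OTU_X: 9
  OTU_W vs OTU_X: 12
The smallest is 2, between OTU_K and OTU_Z.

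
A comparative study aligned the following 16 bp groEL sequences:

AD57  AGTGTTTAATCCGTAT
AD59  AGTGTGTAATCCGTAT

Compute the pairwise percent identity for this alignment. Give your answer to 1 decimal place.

93.8%

The sequences differ at position 6 (T/G).
15 of the 16 sites match, so the percent identity is 15/16 × 100 = 93.8%.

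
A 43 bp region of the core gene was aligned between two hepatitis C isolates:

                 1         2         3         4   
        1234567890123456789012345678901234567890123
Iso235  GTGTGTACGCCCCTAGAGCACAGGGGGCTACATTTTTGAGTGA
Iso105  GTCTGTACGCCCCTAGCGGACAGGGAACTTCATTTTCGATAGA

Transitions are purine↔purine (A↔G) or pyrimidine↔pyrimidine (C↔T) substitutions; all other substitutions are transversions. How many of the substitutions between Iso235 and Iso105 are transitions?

3

The sequences differ at positions 3 (G/C, transversion), 17 (A/C, transversion), 19 (C/G, transversion), 26 (G/A, transition), 27 (G/A, transition), 30 (A/T, transversion), 37 (T/C, transition), 40 (G/T, transversion), 41 (T/A, transversion).
Of the 9 differences, 3 transitions and 6 transversions, so the answer is 3.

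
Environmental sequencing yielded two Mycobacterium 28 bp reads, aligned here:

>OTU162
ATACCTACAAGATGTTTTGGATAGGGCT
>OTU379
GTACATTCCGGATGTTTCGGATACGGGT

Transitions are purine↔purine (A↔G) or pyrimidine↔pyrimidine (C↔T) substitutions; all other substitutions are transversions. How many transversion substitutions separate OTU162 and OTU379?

5

Differing sites — 1:A/G (Ti); 5:C/A (Tv); 7:A/T (Tv); 9:A/C (Tv); 10:A/G (Ti); 18:T/C (Ti); 24:G/C (Tv); 27:C/G (Tv).
Of the 8 differences, 3 transitions and 5 transversions, so the answer is 5.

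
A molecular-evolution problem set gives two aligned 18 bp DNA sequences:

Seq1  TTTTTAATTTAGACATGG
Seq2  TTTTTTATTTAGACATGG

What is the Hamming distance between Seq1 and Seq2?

1

Differing sites — 6:A/T.
That gives 1 mismatch out of 18 aligned sites, so the Hamming distance is 1.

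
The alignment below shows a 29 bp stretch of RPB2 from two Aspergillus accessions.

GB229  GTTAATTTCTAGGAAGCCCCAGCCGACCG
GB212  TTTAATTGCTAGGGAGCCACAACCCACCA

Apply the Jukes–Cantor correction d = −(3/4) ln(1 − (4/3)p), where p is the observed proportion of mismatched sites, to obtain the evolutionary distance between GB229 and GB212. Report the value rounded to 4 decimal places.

0.2913

Differing sites — 1:G/T; 8:T/G; 14:A/G; 19:C/A; 22:G/A; 25:G/C; 29:G/A.
p = 7/29 = 0.241379.
d = −0.75 · ln(1 − (4/3)·0.241379) = −0.75 · ln(0.678161) = −0.75 · (-0.388371) = 0.2913.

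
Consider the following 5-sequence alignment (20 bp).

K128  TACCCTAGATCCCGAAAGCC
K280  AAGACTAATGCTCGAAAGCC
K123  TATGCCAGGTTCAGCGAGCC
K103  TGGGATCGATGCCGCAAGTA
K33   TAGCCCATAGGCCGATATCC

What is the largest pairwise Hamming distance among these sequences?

Pairwise Hamming distances:
  K128 vs K280: 7
  K128 vs K123: 8
  K128 vs K103: 9
  K128 vs K33: 7
  K280 vs K123: 12
  K280 vs K103: 13
  K280 vs K33: 9
  K123 vs K103: 11
  K123 vs K33: 10
  K103 vs K33: 12
The largest is 13, between K280 and K103.

13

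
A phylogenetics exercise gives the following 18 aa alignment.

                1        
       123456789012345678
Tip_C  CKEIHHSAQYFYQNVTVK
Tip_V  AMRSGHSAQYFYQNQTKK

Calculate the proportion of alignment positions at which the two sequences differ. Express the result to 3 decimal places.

0.389

Mismatches occur at site 1 (C→A), site 2 (K→M), site 3 (E→R), site 4 (I→S), site 5 (H→G), site 15 (V→Q), site 17 (V→K).
There are 7 differences over 18 sites, so p = 7/18 = 0.389.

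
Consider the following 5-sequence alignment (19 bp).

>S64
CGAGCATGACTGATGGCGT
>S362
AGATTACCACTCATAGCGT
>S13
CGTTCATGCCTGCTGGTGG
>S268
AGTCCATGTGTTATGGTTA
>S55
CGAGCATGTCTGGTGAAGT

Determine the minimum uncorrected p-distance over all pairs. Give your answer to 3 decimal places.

0.211

Pairwise Hamming distances:
  S64 vs S362: 7
  S64 vs S13: 6
  S64 vs S268: 9
  S64 vs S55: 4
  S362 vs S13: 11
  S362 vs S268: 12
  S362 vs S55: 11
  S13 vs S268: 8
  S13 vs S55: 7
  S268 vs S55: 10
The smallest is 4 mismatches, between S64 and S55; p = 4/19 = 0.211.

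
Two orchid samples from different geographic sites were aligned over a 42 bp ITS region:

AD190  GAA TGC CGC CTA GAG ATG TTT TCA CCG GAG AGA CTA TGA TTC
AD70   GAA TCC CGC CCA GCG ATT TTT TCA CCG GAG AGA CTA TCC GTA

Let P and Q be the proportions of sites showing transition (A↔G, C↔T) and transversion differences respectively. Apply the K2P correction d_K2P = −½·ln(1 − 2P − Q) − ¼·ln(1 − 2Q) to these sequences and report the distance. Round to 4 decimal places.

Differing sites — 5:G/C (Tv); 11:T/C (Ti); 14:A/C (Tv); 18:G/T (Tv); 38:G/C (Tv); 39:A/C (Tv); 40:T/G (Tv); 42:C/A (Tv).
Of the 8 differences, 1 transition and 7 transversions over 42 sites: P = 1/42 = 0.023810, Q = 7/42 = 0.166667.
d = −0.5·ln(0.785713) − 0.25·ln(0.666666) = −0.5·(-0.241164) − 0.25·(-0.405466) = 0.2219.

0.2219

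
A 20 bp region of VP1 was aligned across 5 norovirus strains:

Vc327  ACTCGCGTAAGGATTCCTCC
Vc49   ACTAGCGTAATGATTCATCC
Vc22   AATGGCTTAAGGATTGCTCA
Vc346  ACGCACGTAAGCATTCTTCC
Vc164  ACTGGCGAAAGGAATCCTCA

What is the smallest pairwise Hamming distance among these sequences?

Pairwise Hamming distances:
  Vc327 vs Vc49: 3
  Vc327 vs Vc22: 5
  Vc327 vs Vc346: 4
  Vc327 vs Vc164: 4
  Vc49 vs Vc22: 7
  Vc49 vs Vc346: 6
  Vc49 vs Vc164: 6
  Vc22 vs Vc346: 9
  Vc22 vs Vc164: 5
  Vc346 vs Vc164: 8
The smallest is 3, between Vc327 and Vc49.

3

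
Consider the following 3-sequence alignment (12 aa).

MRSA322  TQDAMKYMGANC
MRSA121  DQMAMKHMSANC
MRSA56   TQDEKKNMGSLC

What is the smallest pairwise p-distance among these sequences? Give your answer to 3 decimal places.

Pairwise Hamming distances:
  MRSA322 vs MRSA121: 4
  MRSA322 vs MRSA56: 5
  MRSA121 vs MRSA56: 8
The smallest is 4 mismatches, between MRSA322 and MRSA121; p = 4/12 = 0.333.

0.333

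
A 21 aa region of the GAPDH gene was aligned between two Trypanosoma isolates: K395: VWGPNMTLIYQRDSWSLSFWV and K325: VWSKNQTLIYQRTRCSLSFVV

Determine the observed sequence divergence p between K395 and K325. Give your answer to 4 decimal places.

The sequences differ at positions 3 (G/S), 4 (P/K), 6 (M/Q), 13 (D/T), 14 (S/R), 15 (W/C), 20 (W/V).
There are 7 differences over 21 sites, so p = 7/21 = 0.3333.

0.3333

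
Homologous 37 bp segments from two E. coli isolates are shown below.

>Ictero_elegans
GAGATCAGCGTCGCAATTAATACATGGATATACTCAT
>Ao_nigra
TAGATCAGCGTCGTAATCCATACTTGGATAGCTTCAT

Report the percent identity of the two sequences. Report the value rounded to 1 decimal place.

The sequences differ at positions 1 (G/T), 14 (C/T), 18 (T/C), 19 (A/C), 24 (A/T), 31 (T/G), 32 (A/C), 33 (C/T).
29 of the 37 sites match, so the percent identity is 29/37 × 100 = 78.4%.

78.4%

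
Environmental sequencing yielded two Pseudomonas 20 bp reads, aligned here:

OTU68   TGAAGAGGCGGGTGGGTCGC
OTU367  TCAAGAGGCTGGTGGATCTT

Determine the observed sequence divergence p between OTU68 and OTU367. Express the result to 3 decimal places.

Mismatches occur at site 2 (G/C), site 10 (G/T), site 16 (G/A), site 19 (G/T), site 20 (C/T).
There are 5 differences over 20 sites, so p = 5/20 = 0.250.

0.250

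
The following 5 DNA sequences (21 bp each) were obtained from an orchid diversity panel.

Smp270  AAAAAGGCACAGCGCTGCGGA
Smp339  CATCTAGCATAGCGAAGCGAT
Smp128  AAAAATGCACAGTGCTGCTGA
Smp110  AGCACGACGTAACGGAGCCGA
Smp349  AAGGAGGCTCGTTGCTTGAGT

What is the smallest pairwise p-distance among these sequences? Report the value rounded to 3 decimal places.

Pairwise Hamming distances:
  Smp270 vs Smp339: 10
  Smp270 vs Smp128: 3
  Smp270 vs Smp110: 10
  Smp270 vs Smp349: 10
  Smp339 vs Smp128: 12
  Smp339 vs Smp110: 13
  Smp339 vs Smp349: 16
  Smp128 vs Smp110: 12
  Smp128 vs Smp349: 10
  Smp110 vs Smp349: 16
The smallest is 3 mismatches, between Smp270 and Smp128; p = 3/21 = 0.143.

0.143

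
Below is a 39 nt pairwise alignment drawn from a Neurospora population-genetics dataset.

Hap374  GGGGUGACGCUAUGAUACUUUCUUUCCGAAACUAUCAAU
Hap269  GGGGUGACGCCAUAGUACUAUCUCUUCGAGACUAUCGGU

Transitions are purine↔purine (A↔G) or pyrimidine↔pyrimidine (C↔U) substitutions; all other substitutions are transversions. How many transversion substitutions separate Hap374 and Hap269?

Mismatches occur at site 11 (U↔C, transition), site 14 (G↔A, transition), site 15 (A↔G, transition), site 20 (U↔A, transversion), site 24 (U↔C, transition), site 26 (C↔U, transition), site 30 (A↔G, transition), site 37 (A↔G, transition), site 38 (A↔G, transition).
Of the 9 differences, 8 transitions and 1 transversion, so the answer is 1.

1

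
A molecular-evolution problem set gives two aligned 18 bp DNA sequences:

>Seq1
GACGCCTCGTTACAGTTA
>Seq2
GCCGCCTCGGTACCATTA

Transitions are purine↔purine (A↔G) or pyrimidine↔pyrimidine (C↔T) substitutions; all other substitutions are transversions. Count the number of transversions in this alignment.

3

Mismatches occur at site 2 (A→C, transversion), site 10 (T→G, transversion), site 14 (A→C, transversion), site 15 (G→A, transition).
Of the 4 differences, 1 transition and 3 transversions, so the answer is 3.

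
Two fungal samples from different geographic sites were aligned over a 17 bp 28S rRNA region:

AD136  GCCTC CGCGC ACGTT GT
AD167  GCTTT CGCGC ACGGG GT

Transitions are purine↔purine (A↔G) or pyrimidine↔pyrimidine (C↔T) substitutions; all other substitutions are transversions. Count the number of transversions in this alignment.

2

The sequences differ at positions 3 (C/T, transition), 5 (C/T, transition), 14 (T/G, transversion), 15 (T/G, transversion).
Of the 4 differences, 2 transitions and 2 transversions, so the answer is 2.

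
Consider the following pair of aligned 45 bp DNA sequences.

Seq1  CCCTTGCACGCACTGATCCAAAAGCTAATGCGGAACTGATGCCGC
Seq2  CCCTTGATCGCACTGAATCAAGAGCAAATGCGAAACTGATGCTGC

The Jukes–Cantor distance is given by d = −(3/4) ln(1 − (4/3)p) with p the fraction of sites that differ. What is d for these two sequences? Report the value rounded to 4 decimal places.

0.2029

Differing sites — 7:C/A; 8:A/T; 17:T/A; 18:C/T; 22:A/G; 26:T/A; 33:G/A; 43:C/T.
p = 8/45 = 0.177778.
d = −0.75 · ln(1 − (4/3)·0.177778) = −0.75 · ln(0.762963) = −0.75 · (-0.270546) = 0.2029.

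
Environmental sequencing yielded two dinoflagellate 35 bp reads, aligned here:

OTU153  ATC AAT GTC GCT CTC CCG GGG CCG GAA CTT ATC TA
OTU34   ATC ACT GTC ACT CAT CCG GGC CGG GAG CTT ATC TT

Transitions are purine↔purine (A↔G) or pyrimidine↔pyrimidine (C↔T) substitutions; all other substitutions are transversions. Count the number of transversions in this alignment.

5

Mismatches occur at site 5 (A→C, transversion), site 10 (G→A, transition), site 14 (T→A, transversion), site 15 (C→T, transition), site 21 (G→C, transversion), site 23 (C→G, transversion), site 27 (A→G, transition), site 35 (A→T, transversion).
Of the 8 differences, 3 transitions and 5 transversions, so the answer is 5.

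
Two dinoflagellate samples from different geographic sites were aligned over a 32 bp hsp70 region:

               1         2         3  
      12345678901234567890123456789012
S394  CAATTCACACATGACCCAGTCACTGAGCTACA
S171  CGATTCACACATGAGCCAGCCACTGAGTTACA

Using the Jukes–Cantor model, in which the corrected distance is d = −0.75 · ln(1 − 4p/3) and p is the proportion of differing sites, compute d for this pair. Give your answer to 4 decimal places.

Mismatches occur at site 2 (A/G), site 15 (C/G), site 20 (T/C), site 28 (C/T).
p = 4/32 = 0.125000.
d = −0.75 · ln(1 − (4/3)·0.125000) = −0.75 · ln(0.833333) = −0.75 · (-0.182322) = 0.1367.

0.1367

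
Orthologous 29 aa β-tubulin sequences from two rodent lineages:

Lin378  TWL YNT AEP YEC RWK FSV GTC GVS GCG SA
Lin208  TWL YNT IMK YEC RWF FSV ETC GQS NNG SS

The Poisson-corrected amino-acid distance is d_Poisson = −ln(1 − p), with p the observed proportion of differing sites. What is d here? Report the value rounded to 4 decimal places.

0.3716

The sequences differ at positions 7 (A/I), 8 (E/M), 9 (P/K), 15 (K/F), 19 (G/E), 23 (V/Q), 25 (G/N), 26 (C/N), 29 (A/S).
p = 9/29 = 0.310345.
d = −ln(1 − 0.310345) = −ln(0.689655) = 0.3716.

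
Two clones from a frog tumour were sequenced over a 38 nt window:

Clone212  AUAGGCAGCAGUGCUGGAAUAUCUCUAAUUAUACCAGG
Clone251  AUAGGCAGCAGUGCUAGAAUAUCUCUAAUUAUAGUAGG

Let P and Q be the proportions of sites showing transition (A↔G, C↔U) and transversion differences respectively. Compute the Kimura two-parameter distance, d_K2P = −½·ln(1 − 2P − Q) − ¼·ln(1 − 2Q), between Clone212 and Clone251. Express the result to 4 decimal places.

Differing sites — 16:G/A (Ti); 34:C/G (Tv); 35:C/U (Ti).
Of the 3 differences, 2 transitions and 1 transversion over 38 sites: P = 2/38 = 0.052632, Q = 1/38 = 0.026316.
d = −0.5·ln(0.868420) − 0.25·ln(0.947368) = −0.5·(-0.141080) − 0.25·(-0.054068) = 0.0841.

0.0841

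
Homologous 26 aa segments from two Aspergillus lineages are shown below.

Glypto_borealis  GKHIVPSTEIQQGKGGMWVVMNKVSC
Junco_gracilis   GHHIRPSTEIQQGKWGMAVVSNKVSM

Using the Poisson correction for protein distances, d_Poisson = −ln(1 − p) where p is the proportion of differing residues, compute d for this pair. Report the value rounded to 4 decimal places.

0.2624

Mismatches occur at site 2 (K/H), site 5 (V/R), site 15 (G/W), site 18 (W/A), site 21 (M/S), site 26 (C/M).
p = 6/26 = 0.230769.
d = −ln(1 − 0.230769) = −ln(0.769231) = 0.2624.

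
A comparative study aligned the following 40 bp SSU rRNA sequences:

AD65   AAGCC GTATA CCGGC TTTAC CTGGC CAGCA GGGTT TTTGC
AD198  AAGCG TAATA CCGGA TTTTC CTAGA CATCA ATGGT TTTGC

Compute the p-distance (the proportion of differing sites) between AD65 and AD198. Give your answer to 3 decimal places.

0.275

The sequences differ at positions 5 (C/G), 6 (G/T), 7 (T/A), 15 (C/A), 19 (A/T), 23 (G/A), 25 (C/A), 28 (G/T), 31 (G/A), 32 (G/T), 34 (T/G).
There are 11 differences over 40 sites, so p = 11/40 = 0.275.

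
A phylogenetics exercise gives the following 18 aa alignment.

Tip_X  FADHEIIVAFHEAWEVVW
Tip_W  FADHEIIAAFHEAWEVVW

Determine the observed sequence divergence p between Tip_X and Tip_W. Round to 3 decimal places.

0.056

The sequences differ at position 8 (V/A).
There are 1 differences over 18 sites, so p = 1/18 = 0.056.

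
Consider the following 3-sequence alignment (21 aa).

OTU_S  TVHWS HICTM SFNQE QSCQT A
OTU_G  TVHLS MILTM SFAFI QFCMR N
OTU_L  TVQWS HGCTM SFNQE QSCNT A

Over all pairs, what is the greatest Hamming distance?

Pairwise Hamming distances:
  OTU_S vs OTU_G: 10
  OTU_S vs OTU_L: 3
  OTU_G vs OTU_L: 12
The largest is 12, between OTU_G and OTU_L.

12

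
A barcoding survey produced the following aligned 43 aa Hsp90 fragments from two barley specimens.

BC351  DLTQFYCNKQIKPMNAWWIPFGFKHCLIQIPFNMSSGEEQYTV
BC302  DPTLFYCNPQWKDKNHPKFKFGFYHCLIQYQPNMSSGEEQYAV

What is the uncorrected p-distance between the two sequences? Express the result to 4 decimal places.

0.3721

Differing sites — 2:L/P; 4:Q/L; 9:K/P; 11:I/W; 13:P/D; 14:M/K; 16:A/H; 17:W/P; 18:W/K; 19:I/F; 20:P/K; 24:K/Y; 30:I/Y; 31:P/Q; 32:F/P; 42:T/A.
There are 16 differences over 43 sites, so p = 16/43 = 0.3721.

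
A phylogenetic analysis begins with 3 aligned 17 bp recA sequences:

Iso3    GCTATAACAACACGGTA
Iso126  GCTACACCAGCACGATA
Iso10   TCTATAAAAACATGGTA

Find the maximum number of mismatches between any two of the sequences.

7

Pairwise Hamming distances:
  Iso3 vs Iso126: 4
  Iso3 vs Iso10: 3
  Iso126 vs Iso10: 7
The largest is 7, between Iso126 and Iso10.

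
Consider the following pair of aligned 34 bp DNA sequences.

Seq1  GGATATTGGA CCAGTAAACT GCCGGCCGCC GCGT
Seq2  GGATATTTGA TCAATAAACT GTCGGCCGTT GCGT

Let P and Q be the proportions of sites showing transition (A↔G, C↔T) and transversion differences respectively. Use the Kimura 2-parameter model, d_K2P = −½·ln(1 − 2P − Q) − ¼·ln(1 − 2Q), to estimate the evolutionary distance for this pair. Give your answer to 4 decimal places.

0.2106

Mismatches occur at site 8 (G/T, transversion), site 11 (C/T, transition), site 14 (G/A, transition), site 22 (C/T, transition), site 29 (C/T, transition), site 30 (C/T, transition).
Of the 6 differences, 5 transitions and 1 transversion over 34 sites: P = 5/34 = 0.147059, Q = 1/34 = 0.029412.
d = −0.5·ln(0.676470) − 0.25·ln(0.941176) = −0.5·(-0.390867) − 0.25·(-0.060625) = 0.2106.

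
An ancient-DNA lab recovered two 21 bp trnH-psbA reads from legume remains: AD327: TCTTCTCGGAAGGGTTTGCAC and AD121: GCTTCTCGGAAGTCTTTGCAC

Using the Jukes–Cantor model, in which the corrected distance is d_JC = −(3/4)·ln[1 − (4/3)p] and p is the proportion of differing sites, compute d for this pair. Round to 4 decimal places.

Mismatches occur at site 1 (T/G), site 13 (G/T), site 14 (G/C).
p = 3/21 = 0.142857.
d = −0.75 · ln(1 − (4/3)·0.142857) = −0.75 · ln(0.809524) = −0.75 · (-0.211309) = 0.1585.

0.1585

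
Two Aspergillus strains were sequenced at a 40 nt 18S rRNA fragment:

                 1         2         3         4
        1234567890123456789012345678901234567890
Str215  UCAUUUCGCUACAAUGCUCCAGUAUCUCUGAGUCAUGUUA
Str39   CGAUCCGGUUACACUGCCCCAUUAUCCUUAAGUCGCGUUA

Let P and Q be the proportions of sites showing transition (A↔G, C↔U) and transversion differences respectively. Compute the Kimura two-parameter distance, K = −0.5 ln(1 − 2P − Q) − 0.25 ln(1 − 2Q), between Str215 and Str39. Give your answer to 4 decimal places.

Mismatches occur at site 1 (U↔C, transition), site 2 (C↔G, transversion), site 5 (U↔C, transition), site 6 (U↔C, transition), site 7 (C↔G, transversion), site 9 (C↔U, transition), site 14 (A↔C, transversion), site 18 (U↔C, transition), site 22 (G↔U, transversion), site 27 (U↔C, transition), site 28 (C↔U, transition), site 30 (G↔A, transition), site 35 (A↔G, transition), site 36 (U↔C, transition).
Of the 14 differences, 10 transitions and 4 transversions over 40 sites: P = 10/40 = 0.250000, Q = 4/40 = 0.100000.
d = −0.5·ln(0.400000) − 0.25·ln(0.800000) = −0.5·(-0.916291) − 0.25·(-0.223144) = 0.5139.

0.5139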